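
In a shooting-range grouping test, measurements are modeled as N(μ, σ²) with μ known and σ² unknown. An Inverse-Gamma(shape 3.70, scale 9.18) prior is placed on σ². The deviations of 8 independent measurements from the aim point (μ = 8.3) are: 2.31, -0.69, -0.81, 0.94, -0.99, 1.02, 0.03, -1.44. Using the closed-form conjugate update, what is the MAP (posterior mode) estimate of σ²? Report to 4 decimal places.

With known mean μ and an Inverse-Gamma(α, β) prior on σ², the Normal likelihood is conjugate: posterior is Inv-Gamma(α + n/2, β + Σ(xᵢ−μ)²/2).
Σ(xᵢ−μ)² = (2.31)² + (-0.69)² + (-0.81)² + (0.94)² + (-0.99)² + (1.02)² + (0.03)² + (-1.44)² = 11.4469.
Posterior: Inv-Gamma(3.70 + 8/2, 9.18 + 11.4469/2) = Inv-Gamma(7.70, 14.90345).
Mode = β/(α+1) = 14.90345/8.70 = 1.7130.

1.7130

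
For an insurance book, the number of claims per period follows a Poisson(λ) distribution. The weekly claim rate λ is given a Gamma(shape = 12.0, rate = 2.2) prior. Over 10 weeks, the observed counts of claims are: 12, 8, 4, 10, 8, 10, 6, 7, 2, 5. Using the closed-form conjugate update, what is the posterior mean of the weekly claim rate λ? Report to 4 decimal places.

With a Gamma(shape α, rate β) prior, the Poisson likelihood is conjugate: the posterior is Gamma(α + ΣXᵢ, β + n).
Sum of counts S = 72 over n = 10 weeks.
Posterior: Gamma(α+S, β+n) = Gamma(12.0+72, 2.2+10) = Gamma(84.0, 12.2).
Posterior mean = α/β = 84.0/12.2 = 6.8852.

6.8852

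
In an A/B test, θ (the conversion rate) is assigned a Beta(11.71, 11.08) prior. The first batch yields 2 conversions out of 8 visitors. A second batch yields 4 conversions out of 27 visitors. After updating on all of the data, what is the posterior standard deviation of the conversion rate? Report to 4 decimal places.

0.0601

The Beta prior is conjugate to a Binomial/Bernoulli likelihood; the update adds successes to α and failures to β.
After batch 1: Beta(11.71+2, 11.08+6) = Beta(13.71, 17.08).
After batch 2: Beta(13.71+4, 17.08+23) = Beta(17.71, 40.08).
Var = αβ/((α+β)²(α+β+1)) = 17.71·40.08/(57.79²·58.79) = 0.00361524; SD = √0.00361524 = 0.0601.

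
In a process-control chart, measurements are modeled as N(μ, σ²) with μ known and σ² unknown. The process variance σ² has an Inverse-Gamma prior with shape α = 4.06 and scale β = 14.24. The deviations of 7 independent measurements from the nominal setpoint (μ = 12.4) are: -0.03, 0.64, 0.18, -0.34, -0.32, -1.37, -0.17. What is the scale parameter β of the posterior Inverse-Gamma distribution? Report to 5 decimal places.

15.52335

With known mean μ and an Inverse-Gamma(α, β) prior on σ², the Normal likelihood is conjugate: posterior is Inv-Gamma(α + n/2, β + Σ(xᵢ−μ)²/2).
Σ(xᵢ−μ)² = (-0.03)² + (0.64)² + (0.18)² + (-0.34)² + (-0.32)² + (-1.37)² + (-0.17)² = 2.5667.
Posterior: Inv-Gamma(4.06 + 7/2, 14.24 + 2.5667/2) = Inv-Gamma(7.56, 15.52335).
Posterior β = 15.52335.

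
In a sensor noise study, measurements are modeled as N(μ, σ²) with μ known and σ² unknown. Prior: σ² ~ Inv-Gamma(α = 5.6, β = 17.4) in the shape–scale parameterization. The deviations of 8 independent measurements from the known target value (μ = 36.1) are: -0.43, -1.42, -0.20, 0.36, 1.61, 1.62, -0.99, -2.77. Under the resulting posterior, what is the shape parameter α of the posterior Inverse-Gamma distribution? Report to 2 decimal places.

9.60

With known mean μ and an Inverse-Gamma(α, β) prior on σ², the Normal likelihood is conjugate: posterior is Inv-Gamma(α + n/2, β + Σ(xᵢ−μ)²/2).
Σ(xᵢ−μ)² = (-0.43)² + (-1.42)² + (-0.20)² + (0.36)² + (1.61)² + (1.62)² + (-0.99)² + (-2.77)² = 16.2404.
Posterior: Inv-Gamma(5.6 + 8/2, 17.4 + 16.2404/2) = Inv-Gamma(9.60, 25.52020).
Posterior α = 9.60.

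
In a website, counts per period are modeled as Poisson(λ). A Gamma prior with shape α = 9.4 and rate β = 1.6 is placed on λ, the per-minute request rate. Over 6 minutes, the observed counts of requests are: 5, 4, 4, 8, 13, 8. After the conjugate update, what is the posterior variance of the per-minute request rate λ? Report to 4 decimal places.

0.8899

With a Gamma(shape α, rate β) prior, the Poisson likelihood is conjugate: the posterior is Gamma(α + ΣXᵢ, β + n).
Sum of counts S = 42 over n = 6 minutes.
Posterior: Gamma(α+S, β+n) = Gamma(9.4+42, 1.6+6) = Gamma(51.4, 7.6).
Var = α/β² = 51.4/7.6² = 0.8899.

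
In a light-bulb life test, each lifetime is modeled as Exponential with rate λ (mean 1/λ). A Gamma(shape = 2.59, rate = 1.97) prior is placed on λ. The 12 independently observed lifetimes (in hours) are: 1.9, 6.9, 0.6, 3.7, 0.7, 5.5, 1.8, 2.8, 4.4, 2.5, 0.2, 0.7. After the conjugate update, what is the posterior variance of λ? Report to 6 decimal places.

0.012870

With a Gamma(shape α, rate β) prior on the exponential rate λ, the posterior after n observations with total T = Σxᵢ is Gamma(α+n, β+T).
Sum of observations T = 31.7 hours; n = 12.
Posterior: Gamma(2.59+12, 1.97+31.7) = Gamma(14.59, 33.67).
Var = α/β² = 0.012870.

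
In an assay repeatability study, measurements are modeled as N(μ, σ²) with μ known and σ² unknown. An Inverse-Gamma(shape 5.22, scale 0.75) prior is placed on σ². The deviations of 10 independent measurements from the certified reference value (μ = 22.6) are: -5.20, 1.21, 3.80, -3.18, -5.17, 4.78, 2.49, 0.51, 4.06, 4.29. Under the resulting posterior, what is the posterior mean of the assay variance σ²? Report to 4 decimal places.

With known mean μ and an Inverse-Gamma(α, β) prior on σ², the Normal likelihood is conjugate: posterior is Inv-Gamma(α + n/2, β + Σ(xᵢ−μ)²/2).
Σ(xᵢ−μ)² = (-5.20)² + (1.21)² + (3.80)² + (-3.18)² + (-5.17)² + (4.78)² + (2.49)² + (0.51)² + (4.06)² + (4.29)² = 143.9817.
Posterior: Inv-Gamma(5.22 + 10/2, 0.75 + 143.9817/2) = Inv-Gamma(10.22, 72.74085).
E[σ²|data] = β/(α−1) = 72.74085/9.22 = 7.8895.

7.8895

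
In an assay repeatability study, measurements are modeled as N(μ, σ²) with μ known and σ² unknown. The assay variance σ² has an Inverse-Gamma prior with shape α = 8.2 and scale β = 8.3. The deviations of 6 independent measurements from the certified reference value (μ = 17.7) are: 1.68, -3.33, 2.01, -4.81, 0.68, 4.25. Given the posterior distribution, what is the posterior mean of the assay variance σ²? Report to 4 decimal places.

3.7359

With known mean μ and an Inverse-Gamma(α, β) prior on σ², the Normal likelihood is conjugate: posterior is Inv-Gamma(α + n/2, β + Σ(xᵢ−μ)²/2).
Σ(xᵢ−μ)² = (1.68)² + (-3.33)² + (2.01)² + (-4.81)² + (0.68)² + (4.25)² = 59.6124.
Posterior: Inv-Gamma(8.2 + 6/2, 8.3 + 59.6124/2) = Inv-Gamma(11.20, 38.10620).
E[σ²|data] = β/(α−1) = 38.10620/10.20 = 3.7359.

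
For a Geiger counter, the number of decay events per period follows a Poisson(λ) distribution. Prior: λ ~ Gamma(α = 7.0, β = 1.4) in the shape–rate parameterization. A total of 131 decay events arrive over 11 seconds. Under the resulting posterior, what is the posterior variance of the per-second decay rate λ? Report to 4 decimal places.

With a Gamma(shape α, rate β) prior, the Poisson likelihood is conjugate: the posterior is Gamma(α + ΣXᵢ, β + n).
Posterior: Gamma(α+S, β+n) = Gamma(7.0+131, 1.4+11) = Gamma(138.0, 12.4).
Var = α/β² = 138.0/12.4² = 0.8975.

0.8975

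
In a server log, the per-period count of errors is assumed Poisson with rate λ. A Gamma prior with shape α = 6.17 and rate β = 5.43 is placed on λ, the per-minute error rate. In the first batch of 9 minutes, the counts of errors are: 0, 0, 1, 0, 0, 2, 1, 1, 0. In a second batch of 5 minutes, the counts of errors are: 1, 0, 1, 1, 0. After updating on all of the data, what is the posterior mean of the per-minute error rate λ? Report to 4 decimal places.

0.7293

With a Gamma(shape α, rate β) prior, the Poisson likelihood is conjugate: the posterior is Gamma(α + ΣXᵢ, β + n).
Batch 1: sum of counts S = 5 over n = 9 minutes.
After batch 1: Gamma(α+S, β+n) = Gamma(6.17+5, 5.43+9) = Gamma(11.17, 14.43).
Batch 2: sum of counts S = 3 over n = 5 minutes.
After batch 2: Gamma(α+S, β+n) = Gamma(11.17+3, 14.43+5) = Gamma(14.17, 19.43).
Posterior mean = α/β = 14.17/19.43 = 0.7293.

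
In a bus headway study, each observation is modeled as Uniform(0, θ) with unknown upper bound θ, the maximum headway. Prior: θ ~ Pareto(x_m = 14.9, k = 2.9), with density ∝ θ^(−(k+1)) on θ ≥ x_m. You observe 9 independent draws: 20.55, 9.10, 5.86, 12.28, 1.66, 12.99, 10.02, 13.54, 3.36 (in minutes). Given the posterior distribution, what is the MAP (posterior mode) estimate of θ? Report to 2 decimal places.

A Pareto(scale x_m, shape k) prior on the upper bound θ of Uniform(0, θ) is conjugate: posterior is Pareto(max(x_m, max xᵢ), k + n).
Sample maximum = 20.55; prior scale x_m = 14.9 → posterior scale = max = 20.55.
Posterior shape = 2.9 + 9 = 11.9.
The Pareto density is decreasing on [x_m, ∞), so the mode is x_m = 20.55.

20.55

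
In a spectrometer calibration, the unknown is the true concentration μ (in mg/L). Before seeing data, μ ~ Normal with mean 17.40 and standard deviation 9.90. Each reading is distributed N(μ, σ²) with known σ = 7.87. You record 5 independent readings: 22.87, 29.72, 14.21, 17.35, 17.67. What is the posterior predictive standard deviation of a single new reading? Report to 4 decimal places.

For Normal data with known variance σ², a Normal(μ₀, σ₀²) prior on μ is conjugate. Posterior precision = 1/σ₀² + n/σ²; posterior mean is the precision-weighted average of μ₀ and x̄.
σ₀² = 9.90² = 98.01, σ² = 7.87² = 61.9369; σ² + n·σ₀² = 61.9369 + 5·98.01 = 551.9869.
Posterior precision = 1/σ₀² + n/σ² = 1/98.01 + 5/61.9369 = (σ² + n·σ₀²)/(σ₀²σ²) = 551.9869/(98.01·61.9369); posterior variance σₙ² = σ₀²σ²/(σ² + n·σ₀²) = 98.01·61.9369/551.9869 = 10.997427.
Predictive variance for one new observation = σₙ² + σ² = 98.01·61.9369/551.9869 + 61.9369 = σ²·(σ₀² + 551.9869)/551.9869 = 61.9369·649.9969/551.9869 = 72.934327; SD = √(61.9369·649.9969/551.9869) = 8.5402.

8.5402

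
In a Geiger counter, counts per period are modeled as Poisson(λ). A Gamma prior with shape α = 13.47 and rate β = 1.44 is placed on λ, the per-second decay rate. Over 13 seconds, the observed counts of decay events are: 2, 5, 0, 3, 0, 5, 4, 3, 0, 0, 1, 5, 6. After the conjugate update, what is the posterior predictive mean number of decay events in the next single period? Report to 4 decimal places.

3.2874

With a Gamma(shape α, rate β) prior, the Poisson likelihood is conjugate: the posterior is Gamma(α + ΣXᵢ, β + n).
Sum of counts S = 34 over n = 13 seconds.
Posterior: Gamma(α+S, β+n) = Gamma(13.47+34, 1.44+13) = Gamma(47.47, 14.44).
The predictive distribution for one future period is NegBinom with mean α/β = 3.2874.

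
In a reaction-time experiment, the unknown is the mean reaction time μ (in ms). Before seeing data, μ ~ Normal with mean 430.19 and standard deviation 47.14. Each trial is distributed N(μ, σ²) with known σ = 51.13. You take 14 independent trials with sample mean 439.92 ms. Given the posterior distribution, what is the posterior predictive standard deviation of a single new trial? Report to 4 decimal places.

52.7876

For Normal data with known variance σ², a Normal(μ₀, σ₀²) prior on μ is conjugate. Posterior precision = 1/σ₀² + n/σ²; posterior mean is the precision-weighted average of μ₀ and x̄.
σ₀² = 47.14² = 2222.1796, σ² = 51.13² = 2614.2769; σ² + n·σ₀² = 2614.2769 + 14·2222.1796 = 33724.7913.
Posterior precision = 1/σ₀² + n/σ² = 1/2222.1796 + 14/2614.2769 = (σ² + n·σ₀²)/(σ₀²σ²) = 33724.7913/(2222.1796·2614.2769); posterior variance σₙ² = σ₀²σ²/(σ² + n·σ₀²) = 2222.1796·2614.2769/33724.7913 = 172.258821.
Predictive variance for one new observation = σₙ² + σ² = 2222.1796·2614.2769/33724.7913 + 2614.2769 = σ²·(σ₀² + 33724.7913)/33724.7913 = 2614.2769·35946.9709/33724.7913 = 2786.535721; SD = √(2614.2769·35946.9709/33724.7913) = 52.7876.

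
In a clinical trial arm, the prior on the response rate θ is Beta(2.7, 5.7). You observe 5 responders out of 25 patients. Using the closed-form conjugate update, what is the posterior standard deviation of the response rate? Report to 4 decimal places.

0.0718

The Beta prior is conjugate to a Binomial/Bernoulli likelihood; the update adds successes to α and failures to β.
Posterior: Beta(α+k, β+n−k) = Beta(2.7+5, 5.7+20) = Beta(7.7, 25.7).
Var = αβ/((α+β)²(α+β+1)) = 7.7·25.7/(33.4²·34.4) = 0.00515671; SD = √0.00515671 = 0.0718.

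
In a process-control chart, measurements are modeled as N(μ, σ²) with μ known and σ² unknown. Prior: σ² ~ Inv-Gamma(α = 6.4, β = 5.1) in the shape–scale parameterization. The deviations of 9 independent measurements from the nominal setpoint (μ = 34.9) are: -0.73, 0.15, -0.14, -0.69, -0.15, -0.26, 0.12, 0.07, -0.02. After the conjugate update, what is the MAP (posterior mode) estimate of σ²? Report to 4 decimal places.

0.4773

With known mean μ and an Inverse-Gamma(α, β) prior on σ², the Normal likelihood is conjugate: posterior is Inv-Gamma(α + n/2, β + Σ(xᵢ−μ)²/2).
Σ(xᵢ−μ)² = (-0.73)² + (0.15)² + (-0.14)² + (-0.69)² + (-0.15)² + (-0.26)² + (0.12)² + (0.07)² + (-0.02)² = 1.1609.
Posterior: Inv-Gamma(6.4 + 9/2, 5.1 + 1.1609/2) = Inv-Gamma(10.90, 5.68045).
Mode = β/(α+1) = 5.68045/11.90 = 0.4773.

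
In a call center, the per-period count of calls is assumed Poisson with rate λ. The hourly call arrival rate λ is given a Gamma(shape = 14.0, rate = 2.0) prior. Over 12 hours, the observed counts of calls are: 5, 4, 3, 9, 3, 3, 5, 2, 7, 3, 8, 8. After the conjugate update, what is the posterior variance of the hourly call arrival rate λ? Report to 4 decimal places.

With a Gamma(shape α, rate β) prior, the Poisson likelihood is conjugate: the posterior is Gamma(α + ΣXᵢ, β + n).
Sum of counts S = 60 over n = 12 hours.
Posterior: Gamma(α+S, β+n) = Gamma(14.0+60, 2.0+12) = Gamma(74.0, 14.0).
Var = α/β² = 74.0/14.0² = 0.3776.

0.3776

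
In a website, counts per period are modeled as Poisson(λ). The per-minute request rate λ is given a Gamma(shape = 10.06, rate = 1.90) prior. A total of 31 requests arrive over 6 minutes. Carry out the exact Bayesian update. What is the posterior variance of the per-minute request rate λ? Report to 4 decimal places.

With a Gamma(shape α, rate β) prior, the Poisson likelihood is conjugate: the posterior is Gamma(α + ΣXᵢ, β + n).
Posterior: Gamma(α+S, β+n) = Gamma(10.06+31, 1.90+6) = Gamma(41.06, 7.90).
Var = α/β² = 41.06/7.90² = 0.6579.

0.6579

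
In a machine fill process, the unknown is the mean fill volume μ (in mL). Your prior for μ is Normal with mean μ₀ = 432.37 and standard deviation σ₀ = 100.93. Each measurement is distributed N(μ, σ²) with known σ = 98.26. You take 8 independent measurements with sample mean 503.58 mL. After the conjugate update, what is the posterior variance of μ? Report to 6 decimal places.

1079.040254

For Normal data with known variance σ², a Normal(μ₀, σ₀²) prior on μ is conjugate. Posterior precision = 1/σ₀² + n/σ²; posterior mean is the precision-weighted average of μ₀ and x̄.
σ₀² = 100.93² = 10186.8649, σ² = 98.26² = 9655.0276; σ² + n·σ₀² = 9655.0276 + 8·10186.8649 = 91149.9468.
Posterior precision = 1/σ₀² + n/σ² = 1/10186.8649 + 8/9655.0276 = (σ² + n·σ₀²)/(σ₀²σ²) = 91149.9468/(10186.8649·9655.0276); posterior variance σₙ² = σ₀²σ²/(σ² + n·σ₀²) = 10186.8649·9655.0276/91149.9468 = 1079.040254.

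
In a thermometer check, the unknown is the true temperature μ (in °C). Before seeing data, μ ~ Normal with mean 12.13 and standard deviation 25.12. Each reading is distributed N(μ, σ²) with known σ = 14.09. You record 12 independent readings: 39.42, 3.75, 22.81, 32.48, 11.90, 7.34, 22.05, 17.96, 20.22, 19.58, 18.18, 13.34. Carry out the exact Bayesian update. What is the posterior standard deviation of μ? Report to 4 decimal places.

For Normal data with known variance σ², a Normal(μ₀, σ₀²) prior on μ is conjugate. Posterior precision = 1/σ₀² + n/σ²; posterior mean is the precision-weighted average of μ₀ and x̄.
σ₀² = 25.12² = 631.0144, σ² = 14.09² = 198.5281; σ² + n·σ₀² = 198.5281 + 12·631.0144 = 7770.7009.
Posterior precision = 1/σ₀² + n/σ² = 1/631.0144 + 12/198.5281 = (σ² + n·σ₀²)/(σ₀²σ²) = 7770.7009/(631.0144·198.5281); posterior variance σₙ² = σ₀²σ²/(σ² + n·σ₀²) = 631.0144·198.5281/7770.7009 = 16.121337.
Posterior SD = √σₙ² = √(631.0144·198.5281/7770.7009) = 4.0151.

4.0151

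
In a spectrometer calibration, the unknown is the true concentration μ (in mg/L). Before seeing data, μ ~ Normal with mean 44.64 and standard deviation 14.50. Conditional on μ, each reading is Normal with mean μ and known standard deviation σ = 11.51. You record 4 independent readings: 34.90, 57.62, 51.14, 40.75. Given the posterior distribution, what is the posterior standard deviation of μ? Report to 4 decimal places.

5.3491

For Normal data with known variance σ², a Normal(μ₀, σ₀²) prior on μ is conjugate. Posterior precision = 1/σ₀² + n/σ²; posterior mean is the precision-weighted average of μ₀ and x̄.
σ₀² = 14.50² = 210.25, σ² = 11.51² = 132.4801; σ² + n·σ₀² = 132.4801 + 4·210.25 = 973.4801.
Posterior precision = 1/σ₀² + n/σ² = 1/210.25 + 4/132.4801 = (σ² + n·σ₀²)/(σ₀²σ²) = 973.4801/(210.25·132.4801); posterior variance σₙ² = σ₀²σ²/(σ² + n·σ₀²) = 210.25·132.4801/973.4801 = 28.612748.
Posterior SD = √σₙ² = √(210.25·132.4801/973.4801) = 5.3491.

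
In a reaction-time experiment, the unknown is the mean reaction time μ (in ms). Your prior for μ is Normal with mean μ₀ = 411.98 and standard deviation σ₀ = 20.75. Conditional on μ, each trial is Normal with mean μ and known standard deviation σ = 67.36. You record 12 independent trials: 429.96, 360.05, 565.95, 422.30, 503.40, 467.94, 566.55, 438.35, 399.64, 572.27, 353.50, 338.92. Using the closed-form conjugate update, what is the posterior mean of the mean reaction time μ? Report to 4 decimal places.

For Normal data with known variance σ², a Normal(μ₀, σ₀²) prior on μ is conjugate. Posterior precision = 1/σ₀² + n/σ²; posterior mean is the precision-weighted average of μ₀ and x̄.
Σxᵢ = 429.96 + 360.05 + 565.95 + 422.30 + 503.40 + 467.94 + 566.55 + 438.35 + 399.64 + 572.27 + 353.50 + 338.92 = 5418.83, so n·x̄ = 5418.83.
σ₀² = 20.75² = 430.5625, σ² = 67.36² = 4537.3696; σ² + n·σ₀² = 4537.3696 + 12·430.5625 = 9704.1196.
Posterior mean = (μ₀/σ₀² + n·x̄/σ²)/(1/σ₀² + n/σ²) = (σ²·μ₀ + σ₀²·n·x̄)/(σ² + n·σ₀²) = (4537.3696·411.98 + 430.5625·5418.83)/9704.1196 = 4202450.519683/9704.1196 = 433.0584.

433.0584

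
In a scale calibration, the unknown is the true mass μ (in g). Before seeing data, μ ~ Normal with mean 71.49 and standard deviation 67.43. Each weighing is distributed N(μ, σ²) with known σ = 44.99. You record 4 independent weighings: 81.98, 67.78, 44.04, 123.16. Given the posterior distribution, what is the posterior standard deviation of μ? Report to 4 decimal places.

For Normal data with known variance σ², a Normal(μ₀, σ₀²) prior on μ is conjugate. Posterior precision = 1/σ₀² + n/σ²; posterior mean is the precision-weighted average of μ₀ and x̄.
σ₀² = 67.43² = 4546.8049, σ² = 44.99² = 2024.1001; σ² + n·σ₀² = 2024.1001 + 4·4546.8049 = 20211.3197.
Posterior precision = 1/σ₀² + n/σ² = 1/4546.8049 + 4/2024.1001 = (σ² + n·σ₀²)/(σ₀²σ²) = 20211.3197/(4546.8049·2024.1001); posterior variance σₙ² = σ₀²σ²/(σ² + n·σ₀²) = 4546.8049·2024.1001/20211.3197 = 455.348210.
Posterior SD = √σₙ² = √(4546.8049·2024.1001/20211.3197) = 21.3389.

21.3389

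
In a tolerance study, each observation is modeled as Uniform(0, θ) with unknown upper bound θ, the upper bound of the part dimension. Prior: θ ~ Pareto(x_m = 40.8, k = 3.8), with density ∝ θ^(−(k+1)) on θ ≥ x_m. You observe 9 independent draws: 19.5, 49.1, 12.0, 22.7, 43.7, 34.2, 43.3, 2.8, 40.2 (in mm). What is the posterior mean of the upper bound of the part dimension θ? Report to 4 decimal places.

A Pareto(scale x_m, shape k) prior on the upper bound θ of Uniform(0, θ) is conjugate: posterior is Pareto(max(x_m, max xᵢ), k + n).
Sample maximum = 49.1; prior scale x_m = 40.8 → posterior scale = max = 49.1.
Posterior shape = 3.8 + 9 = 12.8.
E[θ|data] = k·x_m/(k−1) = 12.8·49.1/11.8 = 53.2610.

53.2610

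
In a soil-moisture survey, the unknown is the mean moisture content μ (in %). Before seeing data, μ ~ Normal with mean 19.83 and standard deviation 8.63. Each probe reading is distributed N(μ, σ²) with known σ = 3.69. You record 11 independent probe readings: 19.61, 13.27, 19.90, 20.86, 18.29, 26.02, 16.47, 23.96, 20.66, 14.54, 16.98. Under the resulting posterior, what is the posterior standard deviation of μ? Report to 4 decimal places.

1.1034

For Normal data with known variance σ², a Normal(μ₀, σ₀²) prior on μ is conjugate. Posterior precision = 1/σ₀² + n/σ²; posterior mean is the precision-weighted average of μ₀ and x̄.
σ₀² = 8.63² = 74.4769, σ² = 3.69² = 13.6161; σ² + n·σ₀² = 13.6161 + 11·74.4769 = 832.862.
Posterior precision = 1/σ₀² + n/σ² = 1/74.4769 + 11/13.6161 = (σ² + n·σ₀²)/(σ₀²σ²) = 832.862/(74.4769·13.6161); posterior variance σₙ² = σ₀²σ²/(σ² + n·σ₀²) = 74.4769·13.6161/832.862 = 1.217591.
Posterior SD = √σₙ² = √(74.4769·13.6161/832.862) = 1.1034.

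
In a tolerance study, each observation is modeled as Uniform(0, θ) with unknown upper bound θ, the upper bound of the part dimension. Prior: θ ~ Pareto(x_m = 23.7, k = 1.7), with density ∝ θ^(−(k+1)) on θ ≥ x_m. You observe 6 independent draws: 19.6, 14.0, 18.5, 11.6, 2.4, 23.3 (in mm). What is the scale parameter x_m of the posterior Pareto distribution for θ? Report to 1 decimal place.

A Pareto(scale x_m, shape k) prior on the upper bound θ of Uniform(0, θ) is conjugate: posterior is Pareto(max(x_m, max xᵢ), k + n).
Sample maximum = 23.3; prior scale x_m = 23.7 → posterior scale = max = 23.7.
Posterior shape = 1.7 + 6 = 7.7.
Posterior scale x_m = 23.7.

23.7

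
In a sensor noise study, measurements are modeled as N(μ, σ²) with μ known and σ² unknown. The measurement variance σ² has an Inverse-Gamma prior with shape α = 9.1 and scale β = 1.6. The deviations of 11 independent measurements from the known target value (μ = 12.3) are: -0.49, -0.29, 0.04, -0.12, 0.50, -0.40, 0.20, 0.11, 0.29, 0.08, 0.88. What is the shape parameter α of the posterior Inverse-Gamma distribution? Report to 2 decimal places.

With known mean μ and an Inverse-Gamma(α, β) prior on σ², the Normal likelihood is conjugate: posterior is Inv-Gamma(α + n/2, β + Σ(xᵢ−μ)²/2).
Σ(xᵢ−μ)² = (-0.49)² + (-0.29)² + (0.04)² + (-0.12)² + (0.50)² + (-0.40)² + (0.20)² + (0.11)² + (0.29)² + (0.08)² + (0.88)² = 1.6672.
Posterior: Inv-Gamma(9.1 + 11/2, 1.6 + 1.6672/2) = Inv-Gamma(14.60, 2.43360).
Posterior α = 14.60.

14.60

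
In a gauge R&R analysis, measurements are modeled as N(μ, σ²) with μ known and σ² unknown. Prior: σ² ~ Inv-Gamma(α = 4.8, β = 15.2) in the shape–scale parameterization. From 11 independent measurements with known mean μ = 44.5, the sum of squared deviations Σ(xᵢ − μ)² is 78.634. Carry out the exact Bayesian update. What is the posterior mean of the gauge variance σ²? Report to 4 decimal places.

5.8620

With known mean μ and an Inverse-Gamma(α, β) prior on σ², the Normal likelihood is conjugate: posterior is Inv-Gamma(α + n/2, β + Σ(xᵢ−μ)²/2).
Posterior: Inv-Gamma(4.8 + 11/2, 15.2 + 78.634/2) = Inv-Gamma(10.30, 54.5170).
E[σ²|data] = β/(α−1) = 54.5170/9.30 = 5.8620.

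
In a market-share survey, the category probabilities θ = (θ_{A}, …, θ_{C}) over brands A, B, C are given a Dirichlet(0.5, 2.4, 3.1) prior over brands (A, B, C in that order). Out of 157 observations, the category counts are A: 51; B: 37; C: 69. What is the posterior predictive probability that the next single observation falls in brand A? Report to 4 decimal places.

The Dirichlet prior is conjugate to the Multinomial likelihood: each posterior αⱼ = prior αⱼ + observed count nⱼ.
Posterior concentration: (51.5, 39.4, 72.1), total = 163.0.
P(next = A | data) = α_{A}/Σα = 0.3160.

0.3160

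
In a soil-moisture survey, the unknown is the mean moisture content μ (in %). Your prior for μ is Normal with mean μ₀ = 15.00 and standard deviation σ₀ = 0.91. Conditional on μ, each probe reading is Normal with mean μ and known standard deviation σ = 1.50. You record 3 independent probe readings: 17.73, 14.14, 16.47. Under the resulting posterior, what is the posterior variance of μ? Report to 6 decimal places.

0.393559

For Normal data with known variance σ², a Normal(μ₀, σ₀²) prior on μ is conjugate. Posterior precision = 1/σ₀² + n/σ²; posterior mean is the precision-weighted average of μ₀ and x̄.
σ₀² = 0.91² = 0.8281, σ² = 1.50² = 2.25; σ² + n·σ₀² = 2.25 + 3·0.8281 = 4.7343.
Posterior precision = 1/σ₀² + n/σ² = 1/0.8281 + 3/2.25 = (σ² + n·σ₀²)/(σ₀²σ²) = 4.7343/(0.8281·2.25); posterior variance σₙ² = σ₀²σ²/(σ² + n·σ₀²) = 0.8281·2.25/4.7343 = 0.393559.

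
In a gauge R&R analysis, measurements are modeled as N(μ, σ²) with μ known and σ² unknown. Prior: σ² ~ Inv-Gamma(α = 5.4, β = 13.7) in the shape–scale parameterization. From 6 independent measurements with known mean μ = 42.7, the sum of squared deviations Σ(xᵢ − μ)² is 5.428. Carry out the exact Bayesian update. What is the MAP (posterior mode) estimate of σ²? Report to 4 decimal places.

1.7462

With known mean μ and an Inverse-Gamma(α, β) prior on σ², the Normal likelihood is conjugate: posterior is Inv-Gamma(α + n/2, β + Σ(xᵢ−μ)²/2).
Posterior: Inv-Gamma(5.4 + 6/2, 13.7 + 5.428/2) = Inv-Gamma(8.40, 16.4140).
Mode = β/(α+1) = 16.4140/9.40 = 1.7462.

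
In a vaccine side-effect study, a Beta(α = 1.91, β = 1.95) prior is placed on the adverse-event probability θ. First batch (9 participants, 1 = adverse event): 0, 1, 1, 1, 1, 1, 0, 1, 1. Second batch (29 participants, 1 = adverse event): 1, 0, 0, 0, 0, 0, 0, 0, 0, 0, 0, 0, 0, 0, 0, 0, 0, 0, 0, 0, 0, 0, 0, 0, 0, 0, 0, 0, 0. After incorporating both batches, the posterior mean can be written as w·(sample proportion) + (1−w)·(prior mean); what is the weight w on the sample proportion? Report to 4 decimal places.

The Beta prior is conjugate to a Binomial/Bernoulli likelihood; the update adds successes to α and failures to β.
Total number of participants: n = 9 + 29 = 38.
Posterior mean = (α₀+k)/(α₀+β₀+n) = [n/(α₀+β₀+n)]·(k/n) + [(α₀+β₀)/(α₀+β₀+n)]·α₀/(α₀+β₀), so only n and the prior enter the weight.
The weight on the data is w = n/(α₀+β₀+n) = 38/(1.91+1.95+38) = 38/41.86 = 0.9078.

0.9078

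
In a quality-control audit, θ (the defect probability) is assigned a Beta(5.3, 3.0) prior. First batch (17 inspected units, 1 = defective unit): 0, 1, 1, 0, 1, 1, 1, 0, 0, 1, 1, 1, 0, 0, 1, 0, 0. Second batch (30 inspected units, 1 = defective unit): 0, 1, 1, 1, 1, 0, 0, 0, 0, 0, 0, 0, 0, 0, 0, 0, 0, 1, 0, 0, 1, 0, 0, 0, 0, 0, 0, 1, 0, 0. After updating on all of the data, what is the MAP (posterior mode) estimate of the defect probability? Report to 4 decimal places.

0.3809

The Beta prior is conjugate to a Binomial/Bernoulli likelihood; the update adds successes to α and failures to β.
After batch 1: Beta(5.3+9, 3.0+8) = Beta(14.3, 11.0).
After batch 2: Beta(14.3+7, 11.0+23) = Beta(21.3, 34.0).
Mode of Beta(a,b) for a,b>1 is (a−1)/(a+b−2) = 20.3/53.3 = 0.3809.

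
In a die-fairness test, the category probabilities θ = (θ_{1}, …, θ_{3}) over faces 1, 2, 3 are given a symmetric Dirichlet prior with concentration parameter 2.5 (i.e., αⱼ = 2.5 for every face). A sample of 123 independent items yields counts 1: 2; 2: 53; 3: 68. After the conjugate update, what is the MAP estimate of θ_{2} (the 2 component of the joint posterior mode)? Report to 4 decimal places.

0.4275

The Dirichlet prior is conjugate to the Multinomial likelihood: each posterior αⱼ = prior αⱼ + observed count nⱼ.
Posterior concentration: (4.5, 55.5, 70.5), total = 130.5.
Joint mode component: (α_{2}−1)/(Σα−K) = 54.5/127.5 = 0.4275.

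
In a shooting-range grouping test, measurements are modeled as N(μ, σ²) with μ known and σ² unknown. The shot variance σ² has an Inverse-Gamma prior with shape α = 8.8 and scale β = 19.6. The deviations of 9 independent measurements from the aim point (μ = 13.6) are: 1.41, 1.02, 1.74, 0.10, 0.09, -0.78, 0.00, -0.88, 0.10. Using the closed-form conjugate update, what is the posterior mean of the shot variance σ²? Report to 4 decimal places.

1.8970

With known mean μ and an Inverse-Gamma(α, β) prior on σ², the Normal likelihood is conjugate: posterior is Inv-Gamma(α + n/2, β + Σ(xᵢ−μ)²/2).
Σ(xᵢ−μ)² = (1.41)² + (1.02)² + (1.74)² + (0.10)² + (0.09)² + (-0.78)² + (0.00)² + (-0.88)² + (0.10)² = 7.4670.
Posterior: Inv-Gamma(8.8 + 9/2, 19.6 + 7.4670/2) = Inv-Gamma(13.30, 23.33350).
E[σ²|data] = β/(α−1) = 23.33350/12.30 = 1.8970.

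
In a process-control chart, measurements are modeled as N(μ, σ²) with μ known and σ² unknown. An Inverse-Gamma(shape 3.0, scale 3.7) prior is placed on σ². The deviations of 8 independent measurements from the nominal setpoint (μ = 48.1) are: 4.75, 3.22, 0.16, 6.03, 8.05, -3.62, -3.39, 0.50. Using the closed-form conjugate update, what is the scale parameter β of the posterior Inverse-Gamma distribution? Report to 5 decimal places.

83.18320

With known mean μ and an Inverse-Gamma(α, β) prior on σ², the Normal likelihood is conjugate: posterior is Inv-Gamma(α + n/2, β + Σ(xᵢ−μ)²/2).
Σ(xᵢ−μ)² = (4.75)² + (3.22)² + (0.16)² + (6.03)² + (8.05)² + (-3.62)² + (-3.39)² + (0.50)² = 158.9664.
Posterior: Inv-Gamma(3.0 + 8/2, 3.7 + 158.9664/2) = Inv-Gamma(7.00, 83.18320).
Posterior β = 83.18320.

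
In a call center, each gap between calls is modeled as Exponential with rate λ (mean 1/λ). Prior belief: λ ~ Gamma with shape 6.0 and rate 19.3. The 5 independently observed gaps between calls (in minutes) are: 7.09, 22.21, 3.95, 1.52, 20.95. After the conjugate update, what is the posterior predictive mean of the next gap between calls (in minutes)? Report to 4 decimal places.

7.5020

With a Gamma(shape α, rate β) prior on the exponential rate λ, the posterior after n observations with total T = Σxᵢ is Gamma(α+n, β+T).
Sum of observations T = 55.72 minutes; n = 5.
Posterior: Gamma(6.0+5, 19.3+55.72) = Gamma(11.0, 75.02).
The predictive distribution for the next observation is Lomax; its mean is β/(α−1) = 75.02/10.0 = 7.5020.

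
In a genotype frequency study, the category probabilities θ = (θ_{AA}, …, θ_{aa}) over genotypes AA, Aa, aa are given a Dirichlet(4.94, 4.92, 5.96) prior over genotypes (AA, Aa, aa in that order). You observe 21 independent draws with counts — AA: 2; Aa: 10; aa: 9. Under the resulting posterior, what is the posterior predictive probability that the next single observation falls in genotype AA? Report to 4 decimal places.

0.1885

The Dirichlet prior is conjugate to the Multinomial likelihood: each posterior αⱼ = prior αⱼ + observed count nⱼ.
Posterior concentration: (6.94, 14.92, 14.96), total = 36.82.
P(next = AA | data) = α_{AA}/Σα = 0.1885.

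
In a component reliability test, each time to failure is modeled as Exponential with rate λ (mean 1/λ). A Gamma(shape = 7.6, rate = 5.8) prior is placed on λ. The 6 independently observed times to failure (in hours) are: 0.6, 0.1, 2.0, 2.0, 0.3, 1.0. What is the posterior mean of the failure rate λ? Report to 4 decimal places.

1.1525

With a Gamma(shape α, rate β) prior on the exponential rate λ, the posterior after n observations with total T = Σxᵢ is Gamma(α+n, β+T).
Sum of observations T = 6.0 hours; n = 6.
Posterior: Gamma(7.6+6, 5.8+6.0) = Gamma(13.6, 11.8).
Posterior mean of λ = α/β = 13.6/11.8 = 1.1525.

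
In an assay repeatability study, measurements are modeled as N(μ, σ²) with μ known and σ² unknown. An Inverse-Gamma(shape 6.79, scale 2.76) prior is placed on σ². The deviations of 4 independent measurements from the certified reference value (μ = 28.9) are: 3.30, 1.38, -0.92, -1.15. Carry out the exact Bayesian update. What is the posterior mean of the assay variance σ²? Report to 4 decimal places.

With known mean μ and an Inverse-Gamma(α, β) prior on σ², the Normal likelihood is conjugate: posterior is Inv-Gamma(α + n/2, β + Σ(xᵢ−μ)²/2).
Σ(xᵢ−μ)² = (3.30)² + (1.38)² + (-0.92)² + (-1.15)² = 14.9633.
Posterior: Inv-Gamma(6.79 + 4/2, 2.76 + 14.9633/2) = Inv-Gamma(8.79, 10.24165).
E[σ²|data] = β/(α−1) = 10.24165/7.79 = 1.3147.

1.3147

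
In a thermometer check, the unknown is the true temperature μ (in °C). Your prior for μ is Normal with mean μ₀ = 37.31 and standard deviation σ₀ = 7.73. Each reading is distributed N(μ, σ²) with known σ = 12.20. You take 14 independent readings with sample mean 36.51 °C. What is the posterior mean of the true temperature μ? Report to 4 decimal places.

For Normal data with known variance σ², a Normal(μ₀, σ₀²) prior on μ is conjugate. Posterior precision = 1/σ₀² + n/σ²; posterior mean is the precision-weighted average of μ₀ and x̄.
n·x̄ = 14·36.51 = 511.14.
σ₀² = 7.73² = 59.7529, σ² = 12.20² = 148.84; σ² + n·σ₀² = 148.84 + 14·59.7529 = 985.3806.
Posterior mean = (μ₀/σ₀² + n·x̄/σ²)/(1/σ₀² + n/σ²) = (σ²·μ₀ + σ₀²·n·x̄)/(σ² + n·σ₀²) = (148.84·37.31 + 59.7529·511.14)/985.3806 = 36095.317706/985.3806 = 36.6308.

36.6308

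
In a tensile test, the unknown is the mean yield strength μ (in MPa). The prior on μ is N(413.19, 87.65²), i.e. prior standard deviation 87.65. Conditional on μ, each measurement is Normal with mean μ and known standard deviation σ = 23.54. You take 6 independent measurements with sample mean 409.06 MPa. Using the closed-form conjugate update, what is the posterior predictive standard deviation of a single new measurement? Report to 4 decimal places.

25.4045

For Normal data with known variance σ², a Normal(μ₀, σ₀²) prior on μ is conjugate. Posterior precision = 1/σ₀² + n/σ²; posterior mean is the precision-weighted average of μ₀ and x̄.
σ₀² = 87.65² = 7682.5225, σ² = 23.54² = 554.1316; σ² + n·σ₀² = 554.1316 + 6·7682.5225 = 46649.2666.
Posterior precision = 1/σ₀² + n/σ² = 1/7682.5225 + 6/554.1316 = (σ² + n·σ₀²)/(σ₀²σ²) = 46649.2666/(7682.5225·554.1316); posterior variance σₙ² = σ₀²σ²/(σ² + n·σ₀²) = 7682.5225·554.1316/46649.2666 = 91.258208.
Predictive variance for one new observation = σₙ² + σ² = 7682.5225·554.1316/46649.2666 + 554.1316 = σ²·(σ₀² + 46649.2666)/46649.2666 = 554.1316·54331.7891/46649.2666 = 645.389808; SD = √(554.1316·54331.7891/46649.2666) = 25.4045.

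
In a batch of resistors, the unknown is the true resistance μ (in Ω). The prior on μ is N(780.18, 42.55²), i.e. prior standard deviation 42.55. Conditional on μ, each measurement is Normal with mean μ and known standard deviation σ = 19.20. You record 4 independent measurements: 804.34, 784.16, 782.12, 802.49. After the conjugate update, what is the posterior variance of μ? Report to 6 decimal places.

For Normal data with known variance σ², a Normal(μ₀, σ₀²) prior on μ is conjugate. Posterior precision = 1/σ₀² + n/σ²; posterior mean is the precision-weighted average of μ₀ and x̄.
σ₀² = 42.55² = 1810.5025, σ² = 19.20² = 368.64; σ² + n·σ₀² = 368.64 + 4·1810.5025 = 7610.65.
Posterior precision = 1/σ₀² + n/σ² = 1/1810.5025 + 4/368.64 = (σ² + n·σ₀²)/(σ₀²σ²) = 7610.65/(1810.5025·368.64); posterior variance σₙ² = σ₀²σ²/(σ² + n·σ₀²) = 1810.5025·368.64/7610.65 = 87.696010.

87.696010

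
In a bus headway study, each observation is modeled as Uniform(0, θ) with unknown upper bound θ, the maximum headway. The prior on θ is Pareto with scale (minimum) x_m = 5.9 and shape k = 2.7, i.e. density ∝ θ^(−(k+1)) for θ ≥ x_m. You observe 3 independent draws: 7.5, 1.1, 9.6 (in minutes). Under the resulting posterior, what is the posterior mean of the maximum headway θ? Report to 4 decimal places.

A Pareto(scale x_m, shape k) prior on the upper bound θ of Uniform(0, θ) is conjugate: posterior is Pareto(max(x_m, max xᵢ), k + n).
Sample maximum = 9.6; prior scale x_m = 5.9 → posterior scale = max = 9.6.
Posterior shape = 2.7 + 3 = 5.7.
E[θ|data] = k·x_m/(k−1) = 5.7·9.6/4.7 = 11.6426.

11.6426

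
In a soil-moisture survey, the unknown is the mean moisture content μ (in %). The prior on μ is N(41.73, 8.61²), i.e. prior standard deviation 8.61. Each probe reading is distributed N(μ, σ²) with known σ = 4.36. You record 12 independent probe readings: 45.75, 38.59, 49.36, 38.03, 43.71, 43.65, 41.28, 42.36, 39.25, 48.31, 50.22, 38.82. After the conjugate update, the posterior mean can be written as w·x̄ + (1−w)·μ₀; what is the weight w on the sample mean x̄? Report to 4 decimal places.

0.9791

For Normal data with known variance σ², a Normal(μ₀, σ₀²) prior on μ is conjugate. Posterior precision = 1/σ₀² + n/σ²; posterior mean is the precision-weighted average of μ₀ and x̄.
σ₀² = 8.61² = 74.1321, σ² = 4.36² = 19.0096. Prior precision 1/σ₀² = 1/74.1321; data precision n/σ² = 12/19.0096.
w = (n/σ²)/(1/σ₀² + n/σ²) = n·σ₀²/(σ² + n·σ₀²) = 12·74.1321/(19.0096 + 12·74.1321) = 889.5852/908.5948 = 0.9791.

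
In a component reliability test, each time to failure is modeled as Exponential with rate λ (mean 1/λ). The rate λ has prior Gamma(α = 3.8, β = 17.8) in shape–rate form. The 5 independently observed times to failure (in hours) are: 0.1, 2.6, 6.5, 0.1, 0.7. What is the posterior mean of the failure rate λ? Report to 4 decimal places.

With a Gamma(shape α, rate β) prior on the exponential rate λ, the posterior after n observations with total T = Σxᵢ is Gamma(α+n, β+T).
Sum of observations T = 10.0 hours; n = 5.
Posterior: Gamma(3.8+5, 17.8+10.0) = Gamma(8.8, 27.8).
Posterior mean of λ = α/β = 8.8/27.8 = 0.3165.

0.3165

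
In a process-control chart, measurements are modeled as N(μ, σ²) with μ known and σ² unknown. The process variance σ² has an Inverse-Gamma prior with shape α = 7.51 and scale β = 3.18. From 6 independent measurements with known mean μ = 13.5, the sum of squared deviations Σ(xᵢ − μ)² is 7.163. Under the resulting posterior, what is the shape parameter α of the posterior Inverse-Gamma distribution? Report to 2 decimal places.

With known mean μ and an Inverse-Gamma(α, β) prior on σ², the Normal likelihood is conjugate: posterior is Inv-Gamma(α + n/2, β + Σ(xᵢ−μ)²/2).
Posterior: Inv-Gamma(7.51 + 6/2, 3.18 + 7.163/2) = Inv-Gamma(10.51, 6.7615).
Posterior α = 10.51.

10.51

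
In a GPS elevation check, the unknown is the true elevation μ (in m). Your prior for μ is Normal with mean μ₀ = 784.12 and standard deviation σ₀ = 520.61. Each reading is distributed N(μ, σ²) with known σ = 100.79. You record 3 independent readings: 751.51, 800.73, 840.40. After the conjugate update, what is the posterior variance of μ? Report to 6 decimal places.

For Normal data with known variance σ², a Normal(μ₀, σ₀²) prior on μ is conjugate. Posterior precision = 1/σ₀² + n/σ²; posterior mean is the precision-weighted average of μ₀ and x̄.
σ₀² = 520.61² = 271034.7721, σ² = 100.79² = 10158.6241; σ² + n·σ₀² = 10158.6241 + 3·271034.7721 = 823262.9404.
Posterior precision = 1/σ₀² + n/σ² = 1/271034.7721 + 3/10158.6241 = (σ² + n·σ₀²)/(σ₀²σ²) = 823262.9404/(271034.7721·10158.6241); posterior variance σₙ² = σ₀²σ²/(σ² + n·σ₀²) = 271034.7721·10158.6241/823262.9404 = 3344.424038.

3344.424038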